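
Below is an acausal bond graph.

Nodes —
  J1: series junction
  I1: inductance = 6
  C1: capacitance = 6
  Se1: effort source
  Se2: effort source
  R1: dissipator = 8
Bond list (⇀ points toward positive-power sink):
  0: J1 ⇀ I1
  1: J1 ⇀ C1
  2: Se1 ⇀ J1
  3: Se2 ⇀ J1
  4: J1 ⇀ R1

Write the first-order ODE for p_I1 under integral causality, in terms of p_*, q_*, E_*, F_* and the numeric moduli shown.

dp_I1/dt = E_Se1 + E_Se2 - 4*p_I1/3 - q_C1/6

bond 2 |J1  (Se1: effort source, stroke at far end)
bond 3 |J1  (Se2: effort source, stroke at far end)
bond 0 |I1  (prefer integral on I1)
bond 1 |J1  (common-f at J1 fixed by 0)
bond 4 |J1  (1-jn J1 has f-setter on 0)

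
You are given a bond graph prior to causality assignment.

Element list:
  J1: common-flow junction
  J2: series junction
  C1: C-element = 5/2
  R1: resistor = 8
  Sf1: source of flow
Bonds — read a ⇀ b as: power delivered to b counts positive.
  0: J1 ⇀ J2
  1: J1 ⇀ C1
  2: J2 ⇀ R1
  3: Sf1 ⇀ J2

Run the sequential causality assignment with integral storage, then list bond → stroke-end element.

β3 stroke at Sf1  (Sf1 (Sf) sets flow on bond)
β0 stroke at J2  (1-jn J2 has f-setter on 3)
β2 stroke at J2  (J2: bond 3 brought flow, rest push out)
β1 stroke at J1  (1-jn J1 has f-setter on 0)

#0 stroke at J2
#1 stroke at J1
#2 stroke at J2
#3 stroke at Sf1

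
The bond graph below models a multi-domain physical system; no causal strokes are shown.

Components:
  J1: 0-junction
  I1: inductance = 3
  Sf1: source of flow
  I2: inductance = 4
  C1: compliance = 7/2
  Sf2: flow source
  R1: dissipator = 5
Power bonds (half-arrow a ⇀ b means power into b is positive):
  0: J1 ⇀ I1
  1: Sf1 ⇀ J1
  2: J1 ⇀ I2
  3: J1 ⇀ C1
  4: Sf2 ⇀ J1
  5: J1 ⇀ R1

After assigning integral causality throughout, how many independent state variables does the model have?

3  (C1, I1, I2 all integral)

b1 |Sf1  (Sf1 fixes flow; stroke at Sf1)
b4 |Sf2  (Sf2 fixes flow; stroke at Sf2)
b0 |I1  (prefer integral on I1)
b2 |I2  (I2 outputs flow p/I2)
b3 |J1  (prefer integral on C1)
b5 |R1  (0-jn J1 has e-setter on 3)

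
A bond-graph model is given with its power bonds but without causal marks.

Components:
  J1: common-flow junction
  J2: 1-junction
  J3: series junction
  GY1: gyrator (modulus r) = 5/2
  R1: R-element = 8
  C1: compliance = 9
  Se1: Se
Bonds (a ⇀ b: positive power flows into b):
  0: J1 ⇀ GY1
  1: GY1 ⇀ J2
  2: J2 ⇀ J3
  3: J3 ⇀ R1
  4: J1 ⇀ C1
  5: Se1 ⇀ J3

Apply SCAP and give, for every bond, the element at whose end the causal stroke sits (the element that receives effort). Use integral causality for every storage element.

β0 stroke at GY1
β1 stroke at GY1
β2 stroke at J2
β3 stroke at J3
β4 stroke at J1
β5 stroke at J3

b5 stroke→J3  (Se1 fixes effort; stroke away)
b4 stroke→J1  (C1: C, integral causality)
b0 stroke→GY1  (only one flow-in slot at J1)
b1 stroke→GY1  (GY GY1: same side as bond 0)
b2 stroke→J2  (common-f at J2 fixed by 1)
b3 stroke→J3  (J3 flow already set via bond 2)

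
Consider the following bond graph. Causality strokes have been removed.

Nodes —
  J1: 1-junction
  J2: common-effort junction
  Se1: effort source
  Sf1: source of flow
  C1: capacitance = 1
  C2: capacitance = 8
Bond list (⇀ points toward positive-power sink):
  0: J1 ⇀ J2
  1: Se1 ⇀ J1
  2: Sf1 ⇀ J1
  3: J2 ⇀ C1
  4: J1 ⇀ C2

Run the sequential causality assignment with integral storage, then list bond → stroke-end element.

bond 1 stroke at J1  (Se1 fixes effort; stroke away)
bond 2 stroke at Sf1  (Sf1 (Sf) sets flow on bond)
bond 0 stroke at J1  (J1: bond 2 brought flow, rest push out)
bond 4 stroke at J1  (J1 flow already set via bond 2)
bond 3 stroke at J2  (only one effort-in slot at J2)

#0 stroke at J1
#1 stroke at J1
#2 stroke at Sf1
#3 stroke at J2
#4 stroke at J1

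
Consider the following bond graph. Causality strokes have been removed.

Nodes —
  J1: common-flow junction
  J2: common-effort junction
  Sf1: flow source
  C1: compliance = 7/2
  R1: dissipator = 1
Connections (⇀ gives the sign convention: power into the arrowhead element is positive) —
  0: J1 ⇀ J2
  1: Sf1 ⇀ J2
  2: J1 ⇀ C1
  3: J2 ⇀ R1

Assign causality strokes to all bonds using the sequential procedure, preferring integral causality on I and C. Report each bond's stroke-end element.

bond 0 stroke at J2
bond 1 stroke at Sf1
bond 2 stroke at J1
bond 3 stroke at R1

b1 →Sf1  (source Sf1 imposes f)
b2 →J1  (C1 outputs effort q/C1)
b0 →J2  (J1 needs exactly one f-in)
b3 →R1  (0-jn J2 has e-setter on 0)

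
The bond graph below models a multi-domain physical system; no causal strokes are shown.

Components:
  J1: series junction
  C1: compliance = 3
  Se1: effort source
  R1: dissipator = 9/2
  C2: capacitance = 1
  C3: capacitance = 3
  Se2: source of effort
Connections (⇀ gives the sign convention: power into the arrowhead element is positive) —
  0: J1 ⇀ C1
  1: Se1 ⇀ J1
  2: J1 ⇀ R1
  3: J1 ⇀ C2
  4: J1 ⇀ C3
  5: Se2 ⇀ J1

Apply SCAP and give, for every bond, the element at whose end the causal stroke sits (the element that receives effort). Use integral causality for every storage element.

b0 →J1
b1 →J1
b2 →R1
b3 →J1
b4 →J1
b5 →J1

#1 stroke at J1  (Se1: effort source, stroke at far end)
#5 stroke at J1  (source Se2 imposes e)
#0 stroke at J1  (C1 outputs effort q/C1)
#3 stroke at J1  (C2 integral (e out))
#4 stroke at J1  (prefer integral on C3)
#2 stroke at R1  (J1 needs exactly one f-in)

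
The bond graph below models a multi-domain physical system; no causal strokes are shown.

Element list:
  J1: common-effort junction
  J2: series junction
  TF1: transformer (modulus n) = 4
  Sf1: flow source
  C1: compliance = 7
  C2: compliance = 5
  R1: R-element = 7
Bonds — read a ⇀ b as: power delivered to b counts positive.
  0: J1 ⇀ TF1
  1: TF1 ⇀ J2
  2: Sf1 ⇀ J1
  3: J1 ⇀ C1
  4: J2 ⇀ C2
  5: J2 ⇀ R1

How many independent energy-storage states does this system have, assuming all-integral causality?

#2 |Sf1  (Sf1: flow source, stroke at near end)
#3 |J1  (C1: C, integral causality)
#0 |TF1  (common-e at J1 fixed by 3)
#1 |J2  (TF TF1: opposite of bond 0)
#4 |J2  (C2 integral (e out))
#5 |R1  (closing 1-jn rule on J2)

2  (C1, C2 all integral)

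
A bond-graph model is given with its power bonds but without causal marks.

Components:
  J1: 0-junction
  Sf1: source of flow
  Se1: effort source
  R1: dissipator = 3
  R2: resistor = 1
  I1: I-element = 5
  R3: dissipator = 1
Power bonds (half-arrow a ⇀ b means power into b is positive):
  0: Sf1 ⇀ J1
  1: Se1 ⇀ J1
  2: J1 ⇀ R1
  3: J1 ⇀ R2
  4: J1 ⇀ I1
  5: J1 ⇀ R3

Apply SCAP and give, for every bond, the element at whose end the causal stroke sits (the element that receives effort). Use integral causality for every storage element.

β0 |Sf1
β1 |J1
β2 |R1
β3 |R2
β4 |I1
β5 |R3

b0 stroke→Sf1  (source Sf1 imposes f)
b1 stroke→J1  (Se1 fixes effort; stroke away)
b2 stroke→R1  (J1: bond 1 brought effort, rest push out)
b3 stroke→R2  (common-e at J1 fixed by 1)
b4 stroke→I1  (J1 effort already set via bond 1)
b5 stroke→R3  (J1: bond 1 brought effort, rest push out)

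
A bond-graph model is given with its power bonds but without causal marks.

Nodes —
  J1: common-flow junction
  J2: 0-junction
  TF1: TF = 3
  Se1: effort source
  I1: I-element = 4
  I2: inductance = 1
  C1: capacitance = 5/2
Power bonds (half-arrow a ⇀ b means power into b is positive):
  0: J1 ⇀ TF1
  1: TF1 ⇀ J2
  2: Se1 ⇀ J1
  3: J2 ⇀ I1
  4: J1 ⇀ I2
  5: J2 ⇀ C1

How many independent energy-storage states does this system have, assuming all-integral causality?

β2 |J1  (Se1 fixes effort; stroke away)
β3 |I1  (I1: I, integral causality)
β4 |I2  (prefer integral on I2)
β0 |J1  (J1: bond 4 brought flow, rest push out)
β1 |TF1  (through TF1, causality passes straight; one stroke at TF1)
β5 |J2  (closing 0-jn rule on J2)

3  (C1, I1, I2 all integral)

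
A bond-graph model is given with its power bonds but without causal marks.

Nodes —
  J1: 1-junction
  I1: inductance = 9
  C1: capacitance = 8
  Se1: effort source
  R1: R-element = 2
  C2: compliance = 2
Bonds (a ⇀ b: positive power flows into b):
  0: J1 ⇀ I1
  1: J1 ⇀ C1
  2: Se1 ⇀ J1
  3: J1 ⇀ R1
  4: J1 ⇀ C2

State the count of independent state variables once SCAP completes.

bond 2 stroke at J1  (Se1 (Se) sets effort on bond)
bond 0 stroke at I1  (I1: I, integral causality)
bond 1 stroke at J1  (common-f at J1 fixed by 0)
bond 3 stroke at J1  (J1 flow already set via bond 0)
bond 4 stroke at J1  (J1: bond 0 brought flow, rest push out)

3  (C1, C2, I1 all integral)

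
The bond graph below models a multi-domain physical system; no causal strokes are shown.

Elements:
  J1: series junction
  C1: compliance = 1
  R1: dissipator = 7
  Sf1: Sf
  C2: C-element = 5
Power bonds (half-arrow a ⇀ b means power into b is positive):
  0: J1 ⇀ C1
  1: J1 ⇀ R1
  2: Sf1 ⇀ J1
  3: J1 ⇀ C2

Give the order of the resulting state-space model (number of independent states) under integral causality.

2  (C1, C2 all integral)

b2 stroke→Sf1  (Sf1 fixes flow; stroke at Sf1)
b0 stroke→J1  (common-f at J1 fixed by 2)
b1 stroke→J1  (J1: bond 2 brought flow, rest push out)
b3 stroke→J1  (J1 flow already set via bond 2)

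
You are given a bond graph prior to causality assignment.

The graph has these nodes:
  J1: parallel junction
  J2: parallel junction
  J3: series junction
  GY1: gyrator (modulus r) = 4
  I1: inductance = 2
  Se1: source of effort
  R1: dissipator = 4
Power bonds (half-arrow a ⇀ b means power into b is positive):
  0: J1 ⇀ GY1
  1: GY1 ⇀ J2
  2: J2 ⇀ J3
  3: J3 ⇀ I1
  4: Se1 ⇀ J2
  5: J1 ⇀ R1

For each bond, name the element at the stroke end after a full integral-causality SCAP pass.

bond 0 →GY1
bond 1 →GY1
bond 2 →J3
bond 3 →I1
bond 4 →J2
bond 5 →J1

β4 stroke→J2  (source Se1 imposes e)
β1 stroke→GY1  (J2: bond 4 brought effort, rest push out)
β2 stroke→J3  (J2: bond 4 brought effort, rest push out)
β3 stroke→I1  (closing 1-jn rule on J3)
β0 stroke→GY1  (GY1 both-in/both-out from 1)
β5 stroke→J1  (closing 0-jn rule on J1)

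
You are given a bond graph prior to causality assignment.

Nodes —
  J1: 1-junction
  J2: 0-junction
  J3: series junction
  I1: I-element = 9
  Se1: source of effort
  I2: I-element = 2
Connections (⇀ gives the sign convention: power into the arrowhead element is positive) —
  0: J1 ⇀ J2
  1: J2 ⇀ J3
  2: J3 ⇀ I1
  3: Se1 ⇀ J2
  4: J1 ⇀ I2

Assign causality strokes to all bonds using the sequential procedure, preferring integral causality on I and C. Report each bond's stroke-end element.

b0 stroke at J1
b1 stroke at J3
b2 stroke at I1
b3 stroke at J2
b4 stroke at I2

β3 stroke→J2  (source Se1 imposes e)
β0 stroke→J1  (0-jn J2 has e-setter on 3)
β1 stroke→J3  (common-e at J2 fixed by 3)
β2 stroke→I1  (only one flow-in slot at J3)
β4 stroke→I2  (only one flow-in slot at J1)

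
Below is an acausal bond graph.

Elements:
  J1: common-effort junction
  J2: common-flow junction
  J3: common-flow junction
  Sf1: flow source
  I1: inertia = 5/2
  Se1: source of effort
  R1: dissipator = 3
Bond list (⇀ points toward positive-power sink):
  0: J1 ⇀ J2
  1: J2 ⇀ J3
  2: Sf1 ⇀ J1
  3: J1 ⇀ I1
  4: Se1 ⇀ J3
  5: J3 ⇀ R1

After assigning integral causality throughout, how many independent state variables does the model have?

1  (I1 all integral)

bond 2 |Sf1  (source Sf1 imposes f)
bond 4 |J3  (Se1: effort source, stroke at far end)
bond 3 |I1  (I1: I, integral causality)
bond 0 |J1  (J1 needs exactly one e-in)
bond 1 |J2  (J2 flow already set via bond 0)
bond 5 |J3  (common-f at J3 fixed by 1)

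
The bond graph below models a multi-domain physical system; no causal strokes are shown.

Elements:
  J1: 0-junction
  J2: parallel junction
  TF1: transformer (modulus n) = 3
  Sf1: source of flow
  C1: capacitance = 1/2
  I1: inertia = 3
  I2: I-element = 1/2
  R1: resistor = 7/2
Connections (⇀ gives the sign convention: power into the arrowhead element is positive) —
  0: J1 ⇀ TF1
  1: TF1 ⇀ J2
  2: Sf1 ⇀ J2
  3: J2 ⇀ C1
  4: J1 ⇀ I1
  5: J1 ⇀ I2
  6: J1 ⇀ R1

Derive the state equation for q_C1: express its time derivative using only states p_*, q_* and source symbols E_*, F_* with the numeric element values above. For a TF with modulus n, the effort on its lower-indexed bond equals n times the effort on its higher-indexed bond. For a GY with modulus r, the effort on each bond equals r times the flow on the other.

b2 |Sf1  (source Sf1 imposes f)
b3 |J2  (C1 integral (e out))
b1 |TF1  (J2: bond 3 brought effort, rest push out)
b0 |J1  (through TF1, causality passes straight; one stroke at TF1)
b4 |I1  (J1 effort already set via bond 0)
b5 |I2  (J1: bond 0 brought effort, rest push out)
b6 |R1  (0-jn J1 has e-setter on 0)

dq_C1/dt = F_Sf1 - p_I1 - 6*p_I2 - 36*q_C1/7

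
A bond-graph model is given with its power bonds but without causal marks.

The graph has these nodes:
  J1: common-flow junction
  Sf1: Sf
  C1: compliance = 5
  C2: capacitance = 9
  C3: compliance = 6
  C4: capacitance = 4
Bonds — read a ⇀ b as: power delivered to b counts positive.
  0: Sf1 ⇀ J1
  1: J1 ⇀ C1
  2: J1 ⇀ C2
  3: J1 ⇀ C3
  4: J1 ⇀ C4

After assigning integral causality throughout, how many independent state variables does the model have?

4  (C1, C2, C3, C4 all integral)

β0 |Sf1  (source Sf1 imposes f)
β1 |J1  (common-f at J1 fixed by 0)
β2 |J1  (common-f at J1 fixed by 0)
β3 |J1  (J1 flow already set via bond 0)
β4 |J1  (common-f at J1 fixed by 0)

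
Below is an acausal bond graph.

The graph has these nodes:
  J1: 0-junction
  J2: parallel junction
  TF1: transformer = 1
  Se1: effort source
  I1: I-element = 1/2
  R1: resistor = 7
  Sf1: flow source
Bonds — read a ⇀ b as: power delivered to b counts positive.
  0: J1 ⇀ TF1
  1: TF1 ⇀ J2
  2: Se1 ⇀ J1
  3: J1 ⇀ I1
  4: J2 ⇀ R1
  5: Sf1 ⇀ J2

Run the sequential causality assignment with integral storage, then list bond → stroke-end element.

β2 stroke→J1  (Se1 fixes effort; stroke away)
β5 stroke→Sf1  (Sf1 (Sf) sets flow on bond)
β0 stroke→TF1  (common-e at J1 fixed by 2)
β3 stroke→I1  (J1: bond 2 brought effort, rest push out)
β1 stroke→J2  (TF1 one-in-one-out from 0)
β4 stroke→R1  (0-jn J2 has e-setter on 1)

β0 stroke at TF1
β1 stroke at J2
β2 stroke at J1
β3 stroke at I1
β4 stroke at R1
β5 stroke at Sf1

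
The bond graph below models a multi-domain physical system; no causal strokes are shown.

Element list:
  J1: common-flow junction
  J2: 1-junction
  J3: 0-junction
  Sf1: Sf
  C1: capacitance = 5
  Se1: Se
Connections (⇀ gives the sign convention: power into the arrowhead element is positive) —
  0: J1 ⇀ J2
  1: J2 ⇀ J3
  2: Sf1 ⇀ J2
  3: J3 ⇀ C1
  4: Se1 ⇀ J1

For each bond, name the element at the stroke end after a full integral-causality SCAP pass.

bond 2 →Sf1  (source Sf1 imposes f)
bond 4 →J1  (Se1: effort source, stroke at far end)
bond 0 →J2  (J1 needs exactly one f-in)
bond 1 →J2  (common-f at J2 fixed by 2)
bond 3 →J3  (J3 needs exactly one e-in)

b0 stroke at J2
b1 stroke at J2
b2 stroke at Sf1
b3 stroke at J3
b4 stroke at J1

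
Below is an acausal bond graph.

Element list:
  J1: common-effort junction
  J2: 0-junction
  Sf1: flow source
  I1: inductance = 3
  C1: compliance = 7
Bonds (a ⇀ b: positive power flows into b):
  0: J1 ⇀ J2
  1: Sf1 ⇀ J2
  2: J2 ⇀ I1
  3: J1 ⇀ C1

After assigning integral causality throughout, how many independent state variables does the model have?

2  (C1, I1 all integral)

b1 |Sf1  (Sf1 fixes flow; stroke at Sf1)
b2 |I1  (I1 integral (f out))
b0 |J2  (closing 0-jn rule on J2)
b3 |J1  (J1: last free bond brings effort in)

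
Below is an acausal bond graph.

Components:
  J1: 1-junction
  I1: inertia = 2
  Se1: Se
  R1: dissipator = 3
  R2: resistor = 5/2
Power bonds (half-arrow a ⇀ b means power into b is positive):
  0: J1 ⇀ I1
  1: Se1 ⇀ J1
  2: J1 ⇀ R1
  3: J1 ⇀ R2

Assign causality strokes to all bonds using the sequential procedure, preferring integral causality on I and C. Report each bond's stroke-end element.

#0 |I1
#1 |J1
#2 |J1
#3 |J1

#1 stroke at J1  (Se1 fixes effort; stroke away)
#0 stroke at I1  (I1 integral (f out))
#2 stroke at J1  (1-jn J1 has f-setter on 0)
#3 stroke at J1  (J1: bond 0 brought flow, rest push out)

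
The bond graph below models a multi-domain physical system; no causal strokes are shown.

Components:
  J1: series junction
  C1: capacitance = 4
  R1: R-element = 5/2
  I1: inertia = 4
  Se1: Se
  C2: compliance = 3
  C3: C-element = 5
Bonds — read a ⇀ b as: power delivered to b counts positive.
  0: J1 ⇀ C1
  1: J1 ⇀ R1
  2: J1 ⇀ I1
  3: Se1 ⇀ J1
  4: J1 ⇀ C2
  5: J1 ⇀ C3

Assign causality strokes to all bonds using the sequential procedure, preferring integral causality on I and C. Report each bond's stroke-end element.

#0 →J1
#1 →J1
#2 →I1
#3 →J1
#4 →J1
#5 →J1

β3 stroke at J1  (Se1: effort source, stroke at far end)
β0 stroke at J1  (C1: C, integral causality)
β2 stroke at I1  (I1: I, integral causality)
β1 stroke at J1  (common-f at J1 fixed by 2)
β4 stroke at J1  (common-f at J1 fixed by 2)
β5 stroke at J1  (J1 flow already set via bond 2)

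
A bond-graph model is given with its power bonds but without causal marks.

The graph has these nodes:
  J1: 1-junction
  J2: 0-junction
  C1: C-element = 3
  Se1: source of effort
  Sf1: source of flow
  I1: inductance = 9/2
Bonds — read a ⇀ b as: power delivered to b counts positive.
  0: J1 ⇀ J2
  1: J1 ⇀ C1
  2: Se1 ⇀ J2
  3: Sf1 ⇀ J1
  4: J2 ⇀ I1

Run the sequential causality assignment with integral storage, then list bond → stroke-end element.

β0 stroke→J1
β1 stroke→J1
β2 stroke→J2
β3 stroke→Sf1
β4 stroke→I1

β2 →J2  (source Se1 imposes e)
β3 →Sf1  (Sf1: flow source, stroke at near end)
β0 →J1  (J1 flow already set via bond 3)
β1 →J1  (J1: bond 3 brought flow, rest push out)
β4 →I1  (common-e at J2 fixed by 2)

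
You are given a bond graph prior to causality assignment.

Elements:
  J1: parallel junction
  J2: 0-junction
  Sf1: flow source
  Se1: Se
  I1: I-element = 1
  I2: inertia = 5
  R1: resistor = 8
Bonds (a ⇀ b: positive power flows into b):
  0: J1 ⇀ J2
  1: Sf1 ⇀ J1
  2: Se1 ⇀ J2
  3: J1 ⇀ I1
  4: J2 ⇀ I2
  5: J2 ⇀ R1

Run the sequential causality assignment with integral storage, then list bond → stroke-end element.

b1 stroke at Sf1  (Sf1 (Sf) sets flow on bond)
b2 stroke at J2  (Se1: effort source, stroke at far end)
b0 stroke at J1  (0-jn J2 has e-setter on 2)
b4 stroke at I2  (J2: bond 2 brought effort, rest push out)
b5 stroke at R1  (J2 effort already set via bond 2)
b3 stroke at I1  (0-jn J1 has e-setter on 0)

bond 0 |J1
bond 1 |Sf1
bond 2 |J2
bond 3 |I1
bond 4 |I2
bond 5 |R1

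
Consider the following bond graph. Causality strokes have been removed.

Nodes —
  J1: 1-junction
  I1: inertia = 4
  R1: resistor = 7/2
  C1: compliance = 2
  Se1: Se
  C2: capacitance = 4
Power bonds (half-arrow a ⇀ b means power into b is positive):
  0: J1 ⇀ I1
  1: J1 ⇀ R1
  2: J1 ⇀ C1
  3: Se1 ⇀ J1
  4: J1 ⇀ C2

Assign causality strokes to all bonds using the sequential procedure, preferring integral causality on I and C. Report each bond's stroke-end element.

bond 0 →I1
bond 1 →J1
bond 2 →J1
bond 3 →J1
bond 4 →J1

#3 |J1  (Se1: effort source, stroke at far end)
#0 |I1  (I1 outputs flow p/I1)
#1 |J1  (1-jn J1 has f-setter on 0)
#2 |J1  (1-jn J1 has f-setter on 0)
#4 |J1  (common-f at J1 fixed by 0)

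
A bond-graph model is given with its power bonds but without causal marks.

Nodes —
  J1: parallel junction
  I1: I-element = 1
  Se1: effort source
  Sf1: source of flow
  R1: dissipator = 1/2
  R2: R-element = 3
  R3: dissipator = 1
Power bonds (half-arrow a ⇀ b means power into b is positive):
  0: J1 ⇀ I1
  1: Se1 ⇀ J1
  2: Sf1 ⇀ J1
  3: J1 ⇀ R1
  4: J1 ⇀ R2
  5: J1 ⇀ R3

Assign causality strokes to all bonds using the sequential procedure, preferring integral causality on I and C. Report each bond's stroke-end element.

bond 1 stroke at J1  (source Se1 imposes e)
bond 2 stroke at Sf1  (Sf1 (Sf) sets flow on bond)
bond 0 stroke at I1  (0-jn J1 has e-setter on 1)
bond 3 stroke at R1  (common-e at J1 fixed by 1)
bond 4 stroke at R2  (0-jn J1 has e-setter on 1)
bond 5 stroke at R3  (0-jn J1 has e-setter on 1)

β0 |I1
β1 |J1
β2 |Sf1
β3 |R1
β4 |R2
β5 |R3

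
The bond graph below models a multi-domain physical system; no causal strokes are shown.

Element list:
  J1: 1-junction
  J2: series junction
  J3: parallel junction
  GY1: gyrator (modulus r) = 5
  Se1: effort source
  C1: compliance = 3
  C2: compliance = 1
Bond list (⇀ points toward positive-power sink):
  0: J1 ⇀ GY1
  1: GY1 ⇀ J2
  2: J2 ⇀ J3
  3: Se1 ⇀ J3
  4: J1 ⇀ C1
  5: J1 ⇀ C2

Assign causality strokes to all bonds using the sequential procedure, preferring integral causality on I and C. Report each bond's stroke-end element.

b3 stroke→J3  (Se1 fixes effort; stroke away)
b2 stroke→J2  (0-jn J3 has e-setter on 3)
b1 stroke→GY1  (closing 1-jn rule on J2)
b0 stroke→GY1  (through GY1, causality inverts; strokes same side of GY1)
b4 stroke→J1  (1-jn J1 has f-setter on 0)
b5 stroke→J1  (common-f at J1 fixed by 0)

bond 0 stroke at GY1
bond 1 stroke at GY1
bond 2 stroke at J2
bond 3 stroke at J3
bond 4 stroke at J1
bond 5 stroke at J1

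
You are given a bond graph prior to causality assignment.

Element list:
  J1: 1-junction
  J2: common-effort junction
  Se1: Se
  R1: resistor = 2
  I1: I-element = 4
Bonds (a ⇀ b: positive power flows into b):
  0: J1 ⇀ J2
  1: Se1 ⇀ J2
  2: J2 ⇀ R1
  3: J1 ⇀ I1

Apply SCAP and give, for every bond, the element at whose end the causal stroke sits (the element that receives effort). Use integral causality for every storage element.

#1 stroke→J2  (Se1 fixes effort; stroke away)
#0 stroke→J1  (J2 effort already set via bond 1)
#2 stroke→R1  (common-e at J2 fixed by 1)
#3 stroke→I1  (J1 needs exactly one f-in)

#0 stroke→J1
#1 stroke→J2
#2 stroke→R1
#3 stroke→I1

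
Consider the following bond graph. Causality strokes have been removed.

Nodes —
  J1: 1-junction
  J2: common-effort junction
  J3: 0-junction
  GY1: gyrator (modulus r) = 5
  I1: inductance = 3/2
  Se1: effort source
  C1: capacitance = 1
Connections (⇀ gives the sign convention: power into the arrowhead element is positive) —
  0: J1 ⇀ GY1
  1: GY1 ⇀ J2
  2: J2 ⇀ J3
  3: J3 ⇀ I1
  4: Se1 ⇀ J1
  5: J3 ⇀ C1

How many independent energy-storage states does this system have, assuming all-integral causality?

2  (C1, I1 all integral)

#4 stroke at J1  (Se1 (Se) sets effort on bond)
#0 stroke at GY1  (J1 needs exactly one f-in)
#1 stroke at GY1  (GY1: gyrator matches bond 0)
#2 stroke at J2  (J2: last free bond brings effort in)
#3 stroke at I1  (I1 integral (f out))
#5 stroke at J3  (closing 0-jn rule on J3)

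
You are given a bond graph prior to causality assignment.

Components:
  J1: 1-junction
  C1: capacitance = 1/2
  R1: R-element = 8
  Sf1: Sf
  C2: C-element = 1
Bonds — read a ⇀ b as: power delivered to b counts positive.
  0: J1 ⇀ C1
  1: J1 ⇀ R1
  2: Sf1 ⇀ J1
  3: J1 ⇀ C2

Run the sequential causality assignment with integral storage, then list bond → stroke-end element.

#0 |J1
#1 |J1
#2 |Sf1
#3 |J1

bond 2 stroke at Sf1  (Sf1: flow source, stroke at near end)
bond 0 stroke at J1  (J1: bond 2 brought flow, rest push out)
bond 1 stroke at J1  (J1: bond 2 brought flow, rest push out)
bond 3 stroke at J1  (J1: bond 2 brought flow, rest push out)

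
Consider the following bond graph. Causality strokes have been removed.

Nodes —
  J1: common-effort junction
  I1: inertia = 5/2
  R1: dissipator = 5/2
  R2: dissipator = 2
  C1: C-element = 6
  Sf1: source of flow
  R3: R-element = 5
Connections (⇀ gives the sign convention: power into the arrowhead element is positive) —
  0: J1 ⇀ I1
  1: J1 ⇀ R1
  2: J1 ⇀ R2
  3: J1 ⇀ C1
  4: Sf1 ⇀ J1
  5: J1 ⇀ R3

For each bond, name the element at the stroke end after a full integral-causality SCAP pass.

bond 4 stroke at Sf1  (source Sf1 imposes f)
bond 0 stroke at I1  (prefer integral on I1)
bond 3 stroke at J1  (prefer integral on C1)
bond 1 stroke at R1  (0-jn J1 has e-setter on 3)
bond 2 stroke at R2  (0-jn J1 has e-setter on 3)
bond 5 stroke at R3  (0-jn J1 has e-setter on 3)

bond 0 |I1
bond 1 |R1
bond 2 |R2
bond 3 |J1
bond 4 |Sf1
bond 5 |R3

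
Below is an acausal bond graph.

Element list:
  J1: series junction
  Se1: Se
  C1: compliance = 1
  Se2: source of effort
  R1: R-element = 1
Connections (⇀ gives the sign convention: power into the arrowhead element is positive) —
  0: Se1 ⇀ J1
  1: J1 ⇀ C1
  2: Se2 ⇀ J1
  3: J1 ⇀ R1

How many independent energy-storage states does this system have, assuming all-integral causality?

β0 stroke at J1  (source Se1 imposes e)
β2 stroke at J1  (Se2 fixes effort; stroke away)
β1 stroke at J1  (C1 integral (e out))
β3 stroke at R1  (closing 1-jn rule on J1)

1  (C1 all integral)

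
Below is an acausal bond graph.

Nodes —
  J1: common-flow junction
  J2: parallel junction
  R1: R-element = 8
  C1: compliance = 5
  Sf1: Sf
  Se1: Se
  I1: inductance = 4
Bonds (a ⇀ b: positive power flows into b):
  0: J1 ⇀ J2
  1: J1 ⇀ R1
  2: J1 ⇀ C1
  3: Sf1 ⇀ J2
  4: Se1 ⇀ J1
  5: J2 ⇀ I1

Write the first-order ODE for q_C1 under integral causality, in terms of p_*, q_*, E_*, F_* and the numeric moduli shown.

#3 |Sf1  (Sf1 fixes flow; stroke at Sf1)
#4 |J1  (Se1 fixes effort; stroke away)
#2 |J1  (C1 outputs effort q/C1)
#5 |I1  (I1 integral (f out))
#0 |J2  (J2 needs exactly one e-in)
#1 |J1  (J1 flow already set via bond 0)

dq_C1/dt = -F_Sf1 + p_I1/4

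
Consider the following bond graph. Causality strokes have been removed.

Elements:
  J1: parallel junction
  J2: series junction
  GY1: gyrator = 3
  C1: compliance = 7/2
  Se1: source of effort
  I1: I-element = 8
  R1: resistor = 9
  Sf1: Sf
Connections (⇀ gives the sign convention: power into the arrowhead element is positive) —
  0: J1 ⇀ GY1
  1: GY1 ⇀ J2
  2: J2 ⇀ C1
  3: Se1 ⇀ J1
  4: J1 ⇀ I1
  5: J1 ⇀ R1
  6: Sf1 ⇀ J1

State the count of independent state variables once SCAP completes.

2  (C1, I1 all integral)

bond 3 |J1  (source Se1 imposes e)
bond 6 |Sf1  (source Sf1 imposes f)
bond 0 |GY1  (J1: bond 3 brought effort, rest push out)
bond 4 |I1  (J1: bond 3 brought effort, rest push out)
bond 5 |R1  (0-jn J1 has e-setter on 3)
bond 1 |GY1  (through GY1, causality inverts; strokes same side of GY1)
bond 2 |J2  (1-jn J2 has f-setter on 1)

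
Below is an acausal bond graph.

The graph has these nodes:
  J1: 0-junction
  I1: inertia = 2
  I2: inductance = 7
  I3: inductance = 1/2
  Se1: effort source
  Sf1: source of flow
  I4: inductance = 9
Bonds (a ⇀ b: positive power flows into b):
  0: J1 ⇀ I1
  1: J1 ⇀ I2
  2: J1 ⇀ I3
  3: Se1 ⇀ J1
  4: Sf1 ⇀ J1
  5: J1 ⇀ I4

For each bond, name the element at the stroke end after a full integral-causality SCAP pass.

bond 0 stroke→I1
bond 1 stroke→I2
bond 2 stroke→I3
bond 3 stroke→J1
bond 4 stroke→Sf1
bond 5 stroke→I4

b3 |J1  (Se1 (Se) sets effort on bond)
b4 |Sf1  (source Sf1 imposes f)
b0 |I1  (J1 effort already set via bond 3)
b1 |I2  (J1 effort already set via bond 3)
b2 |I3  (J1: bond 3 brought effort, rest push out)
b5 |I4  (J1: bond 3 brought effort, rest push out)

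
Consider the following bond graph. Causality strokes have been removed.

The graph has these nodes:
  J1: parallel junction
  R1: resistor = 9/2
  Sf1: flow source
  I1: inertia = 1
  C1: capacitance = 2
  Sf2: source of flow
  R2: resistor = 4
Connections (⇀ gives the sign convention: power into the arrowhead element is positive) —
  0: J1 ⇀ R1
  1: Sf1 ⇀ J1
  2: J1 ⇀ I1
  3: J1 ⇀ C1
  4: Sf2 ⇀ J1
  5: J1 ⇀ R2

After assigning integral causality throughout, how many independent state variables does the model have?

2  (C1, I1 all integral)

b1 |Sf1  (Sf1 (Sf) sets flow on bond)
b4 |Sf2  (Sf2: flow source, stroke at near end)
b2 |I1  (I1 integral (f out))
b3 |J1  (C1: C, integral causality)
b0 |R1  (J1: bond 3 brought effort, rest push out)
b5 |R2  (J1 effort already set via bond 3)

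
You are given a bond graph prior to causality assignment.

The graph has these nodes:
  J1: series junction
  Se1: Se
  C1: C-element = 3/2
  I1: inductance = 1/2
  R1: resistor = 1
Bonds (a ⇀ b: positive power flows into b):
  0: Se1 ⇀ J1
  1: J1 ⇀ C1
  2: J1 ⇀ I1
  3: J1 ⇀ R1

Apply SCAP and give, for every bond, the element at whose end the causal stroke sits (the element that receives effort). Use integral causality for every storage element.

β0 stroke→J1  (Se1 fixes effort; stroke away)
β1 stroke→J1  (C1: C, integral causality)
β2 stroke→I1  (I1 integral (f out))
β3 stroke→J1  (J1 flow already set via bond 2)

bond 0 stroke→J1
bond 1 stroke→J1
bond 2 stroke→I1
bond 3 stroke→J1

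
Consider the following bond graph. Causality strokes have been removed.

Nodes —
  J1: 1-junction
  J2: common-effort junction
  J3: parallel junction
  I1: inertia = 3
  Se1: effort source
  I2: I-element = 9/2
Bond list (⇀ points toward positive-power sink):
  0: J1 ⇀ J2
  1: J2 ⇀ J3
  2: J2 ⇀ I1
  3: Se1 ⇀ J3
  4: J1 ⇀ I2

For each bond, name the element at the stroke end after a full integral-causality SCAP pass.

#0 |J1
#1 |J2
#2 |I1
#3 |J3
#4 |I2

#3 |J3  (Se1: effort source, stroke at far end)
#1 |J2  (0-jn J3 has e-setter on 3)
#0 |J1  (0-jn J2 has e-setter on 1)
#2 |I1  (J2 effort already set via bond 1)
#4 |I2  (only one flow-in slot at J1)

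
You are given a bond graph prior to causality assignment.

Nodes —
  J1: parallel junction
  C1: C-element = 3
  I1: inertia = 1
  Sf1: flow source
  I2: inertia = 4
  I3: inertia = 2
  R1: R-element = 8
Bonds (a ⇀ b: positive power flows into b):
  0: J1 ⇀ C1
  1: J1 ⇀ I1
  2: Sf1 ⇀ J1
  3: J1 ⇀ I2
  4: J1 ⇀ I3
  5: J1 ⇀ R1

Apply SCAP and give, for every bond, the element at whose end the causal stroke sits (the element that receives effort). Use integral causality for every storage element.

bond 0 stroke→J1
bond 1 stroke→I1
bond 2 stroke→Sf1
bond 3 stroke→I2
bond 4 stroke→I3
bond 5 stroke→R1

b2 |Sf1  (Sf1 (Sf) sets flow on bond)
b0 |J1  (C1: C, integral causality)
b1 |I1  (common-e at J1 fixed by 0)
b3 |I2  (0-jn J1 has e-setter on 0)
b4 |I3  (common-e at J1 fixed by 0)
b5 |R1  (J1: bond 0 brought effort, rest push out)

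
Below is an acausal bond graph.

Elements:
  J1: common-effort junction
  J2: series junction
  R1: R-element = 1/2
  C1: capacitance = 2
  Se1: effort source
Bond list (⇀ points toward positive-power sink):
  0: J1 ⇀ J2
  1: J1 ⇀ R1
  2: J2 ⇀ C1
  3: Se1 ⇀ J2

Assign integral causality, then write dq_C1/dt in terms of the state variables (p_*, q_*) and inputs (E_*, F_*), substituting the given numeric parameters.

dq_C1/dt = 2*E_Se1 - q_C1

b3 →J2  (source Se1 imposes e)
b2 →J2  (C1 integral (e out))
b0 →J1  (J2: last free bond brings flow in)
b1 →R1  (common-e at J1 fixed by 0)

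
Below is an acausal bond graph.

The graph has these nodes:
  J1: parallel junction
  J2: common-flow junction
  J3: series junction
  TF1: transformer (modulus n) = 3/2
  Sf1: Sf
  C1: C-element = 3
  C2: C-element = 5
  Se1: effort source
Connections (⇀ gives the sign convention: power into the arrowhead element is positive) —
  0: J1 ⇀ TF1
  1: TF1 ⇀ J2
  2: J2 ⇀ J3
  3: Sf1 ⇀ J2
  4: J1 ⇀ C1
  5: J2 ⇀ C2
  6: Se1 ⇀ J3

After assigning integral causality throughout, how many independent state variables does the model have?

2  (C1, C2 all integral)

#3 |Sf1  (Sf1 fixes flow; stroke at Sf1)
#6 |J3  (Se1: effort source, stroke at far end)
#1 |J2  (J2 flow already set via bond 3)
#2 |J2  (common-f at J2 fixed by 3)
#5 |J2  (common-f at J2 fixed by 3)
#0 |TF1  (through TF1, causality passes straight; one stroke at TF1)
#4 |J1  (closing 0-jn rule on J1)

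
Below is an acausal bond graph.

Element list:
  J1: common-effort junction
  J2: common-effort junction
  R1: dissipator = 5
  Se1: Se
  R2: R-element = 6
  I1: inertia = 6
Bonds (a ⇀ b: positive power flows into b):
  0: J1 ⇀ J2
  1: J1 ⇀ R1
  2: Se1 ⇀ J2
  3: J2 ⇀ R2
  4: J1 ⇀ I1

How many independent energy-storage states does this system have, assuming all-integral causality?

b2 →J2  (source Se1 imposes e)
b0 →J1  (J2: bond 2 brought effort, rest push out)
b3 →R2  (common-e at J2 fixed by 2)
b1 →R1  (J1 effort already set via bond 0)
b4 →I1  (common-e at J1 fixed by 0)

1  (I1 all integral)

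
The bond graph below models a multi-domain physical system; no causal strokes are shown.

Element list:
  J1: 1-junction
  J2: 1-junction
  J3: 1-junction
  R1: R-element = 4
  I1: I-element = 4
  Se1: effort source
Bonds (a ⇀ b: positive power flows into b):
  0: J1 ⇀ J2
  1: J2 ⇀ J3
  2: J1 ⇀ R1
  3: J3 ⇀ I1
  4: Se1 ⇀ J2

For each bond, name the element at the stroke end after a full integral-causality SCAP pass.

b0 |J2
b1 |J3
b2 |J1
b3 |I1
b4 |J2

bond 4 stroke at J2  (Se1 fixes effort; stroke away)
bond 3 stroke at I1  (prefer integral on I1)
bond 1 stroke at J3  (J3 flow already set via bond 3)
bond 0 stroke at J2  (J2: bond 1 brought flow, rest push out)
bond 2 stroke at J1  (J1: bond 0 brought flow, rest push out)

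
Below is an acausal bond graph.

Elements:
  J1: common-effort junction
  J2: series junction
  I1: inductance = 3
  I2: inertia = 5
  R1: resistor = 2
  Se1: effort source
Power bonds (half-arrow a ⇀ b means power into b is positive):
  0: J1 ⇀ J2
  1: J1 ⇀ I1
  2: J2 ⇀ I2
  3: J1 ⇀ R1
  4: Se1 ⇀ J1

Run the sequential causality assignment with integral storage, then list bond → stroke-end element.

#4 stroke→J1  (source Se1 imposes e)
#0 stroke→J2  (J1: bond 4 brought effort, rest push out)
#1 stroke→I1  (0-jn J1 has e-setter on 4)
#3 stroke→R1  (J1: bond 4 brought effort, rest push out)
#2 stroke→I2  (J2: last free bond brings flow in)

bond 0 |J2
bond 1 |I1
bond 2 |I2
bond 3 |R1
bond 4 |J1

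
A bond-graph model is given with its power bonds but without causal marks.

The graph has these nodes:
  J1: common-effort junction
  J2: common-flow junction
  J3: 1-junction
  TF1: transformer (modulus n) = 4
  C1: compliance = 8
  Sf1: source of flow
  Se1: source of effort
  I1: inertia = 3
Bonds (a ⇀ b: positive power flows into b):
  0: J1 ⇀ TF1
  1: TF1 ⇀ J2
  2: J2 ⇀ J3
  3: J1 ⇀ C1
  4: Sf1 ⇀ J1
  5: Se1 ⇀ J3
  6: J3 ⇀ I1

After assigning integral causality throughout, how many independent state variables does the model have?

2  (C1, I1 all integral)

#4 |Sf1  (source Sf1 imposes f)
#5 |J3  (Se1 fixes effort; stroke away)
#3 |J1  (C1 integral (e out))
#0 |TF1  (common-e at J1 fixed by 3)
#1 |J2  (through TF1, causality passes straight; one stroke at TF1)
#2 |J3  (J2 needs exactly one f-in)
#6 |I1  (only one flow-in slot at J3)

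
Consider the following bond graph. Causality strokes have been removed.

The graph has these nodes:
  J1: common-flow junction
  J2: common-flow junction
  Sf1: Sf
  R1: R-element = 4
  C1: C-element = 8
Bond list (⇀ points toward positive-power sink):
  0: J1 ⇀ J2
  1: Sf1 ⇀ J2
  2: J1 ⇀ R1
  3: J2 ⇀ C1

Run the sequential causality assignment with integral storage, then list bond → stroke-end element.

b1 stroke at Sf1  (source Sf1 imposes f)
b0 stroke at J2  (J2 flow already set via bond 1)
b3 stroke at J2  (common-f at J2 fixed by 1)
b2 stroke at J1  (J1 flow already set via bond 0)

bond 0 |J2
bond 1 |Sf1
bond 2 |J1
bond 3 |J2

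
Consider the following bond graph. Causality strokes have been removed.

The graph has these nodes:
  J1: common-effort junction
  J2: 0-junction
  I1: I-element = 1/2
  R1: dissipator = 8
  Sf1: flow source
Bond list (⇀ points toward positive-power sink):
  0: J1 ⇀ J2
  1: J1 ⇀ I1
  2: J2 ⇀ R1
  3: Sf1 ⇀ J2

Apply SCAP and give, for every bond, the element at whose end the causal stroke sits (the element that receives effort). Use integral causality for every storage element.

b0 stroke at J1
b1 stroke at I1
b2 stroke at J2
b3 stroke at Sf1

bond 3 →Sf1  (Sf1: flow source, stroke at near end)
bond 1 →I1  (I1 outputs flow p/I1)
bond 0 →J1  (J1: last free bond brings effort in)
bond 2 →J2  (closing 0-jn rule on J2)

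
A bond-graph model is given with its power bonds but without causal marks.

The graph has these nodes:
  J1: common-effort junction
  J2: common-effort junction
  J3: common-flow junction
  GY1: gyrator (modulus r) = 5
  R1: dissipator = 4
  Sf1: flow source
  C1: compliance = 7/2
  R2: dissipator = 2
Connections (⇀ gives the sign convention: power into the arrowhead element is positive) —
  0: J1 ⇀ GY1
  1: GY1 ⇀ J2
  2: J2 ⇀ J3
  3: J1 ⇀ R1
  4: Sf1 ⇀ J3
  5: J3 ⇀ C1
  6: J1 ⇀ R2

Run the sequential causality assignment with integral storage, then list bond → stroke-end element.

bond 4 stroke→Sf1  (Sf1 fixes flow; stroke at Sf1)
bond 2 stroke→J3  (1-jn J3 has f-setter on 4)
bond 5 stroke→J3  (J3 flow already set via bond 4)
bond 1 stroke→J2  (only one effort-in slot at J2)
bond 0 stroke→J1  (through GY1, causality inverts; strokes same side of GY1)
bond 3 stroke→R1  (common-e at J1 fixed by 0)
bond 6 stroke→R2  (0-jn J1 has e-setter on 0)

bond 0 stroke at J1
bond 1 stroke at J2
bond 2 stroke at J3
bond 3 stroke at R1
bond 4 stroke at Sf1
bond 5 stroke at J3
bond 6 stroke at R2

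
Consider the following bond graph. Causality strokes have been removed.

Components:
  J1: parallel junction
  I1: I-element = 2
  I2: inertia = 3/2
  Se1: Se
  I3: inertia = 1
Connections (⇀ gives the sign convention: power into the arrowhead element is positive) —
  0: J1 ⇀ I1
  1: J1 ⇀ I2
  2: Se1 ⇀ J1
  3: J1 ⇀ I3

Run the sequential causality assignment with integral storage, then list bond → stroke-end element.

bond 0 →I1
bond 1 →I2
bond 2 →J1
bond 3 →I3

#2 |J1  (source Se1 imposes e)
#0 |I1  (J1 effort already set via bond 2)
#1 |I2  (J1: bond 2 brought effort, rest push out)
#3 |I3  (common-e at J1 fixed by 2)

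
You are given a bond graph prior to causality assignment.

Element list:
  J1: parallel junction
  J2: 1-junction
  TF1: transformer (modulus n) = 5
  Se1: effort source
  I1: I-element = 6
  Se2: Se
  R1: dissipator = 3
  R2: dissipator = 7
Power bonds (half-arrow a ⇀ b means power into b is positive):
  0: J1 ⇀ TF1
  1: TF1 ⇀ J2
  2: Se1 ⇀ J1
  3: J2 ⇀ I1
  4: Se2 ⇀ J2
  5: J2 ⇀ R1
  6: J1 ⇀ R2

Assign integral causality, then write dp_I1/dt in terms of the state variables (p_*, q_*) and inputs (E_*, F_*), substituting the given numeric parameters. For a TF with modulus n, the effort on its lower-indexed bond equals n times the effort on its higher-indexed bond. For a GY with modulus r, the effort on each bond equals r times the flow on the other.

dp_I1/dt = E_Se1/5 + E_Se2 - p_I1/2

bond 2 stroke→J1  (Se1: effort source, stroke at far end)
bond 4 stroke→J2  (Se2 (Se) sets effort on bond)
bond 0 stroke→TF1  (J1: bond 2 brought effort, rest push out)
bond 6 stroke→R2  (0-jn J1 has e-setter on 2)
bond 1 stroke→J2  (TF1 one-in-one-out from 0)
bond 3 stroke→I1  (prefer integral on I1)
bond 5 stroke→J2  (J2: bond 3 brought flow, rest push out)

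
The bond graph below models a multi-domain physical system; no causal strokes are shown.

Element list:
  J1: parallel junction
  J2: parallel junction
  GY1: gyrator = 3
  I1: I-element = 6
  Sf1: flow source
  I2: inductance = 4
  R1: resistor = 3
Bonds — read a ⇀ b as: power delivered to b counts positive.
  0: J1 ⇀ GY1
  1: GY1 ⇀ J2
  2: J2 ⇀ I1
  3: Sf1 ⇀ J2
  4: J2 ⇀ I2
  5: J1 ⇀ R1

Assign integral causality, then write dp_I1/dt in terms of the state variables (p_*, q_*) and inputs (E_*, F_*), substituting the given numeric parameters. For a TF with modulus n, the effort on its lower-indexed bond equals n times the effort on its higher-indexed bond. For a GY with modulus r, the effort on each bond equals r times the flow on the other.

dp_I1/dt = 3*F_Sf1 - p_I1/2 - 3*p_I2/4

β3 stroke at Sf1  (Sf1 (Sf) sets flow on bond)
β2 stroke at I1  (I1 integral (f out))
β4 stroke at I2  (I2: I, integral causality)
β1 stroke at J2  (only one effort-in slot at J2)
β0 stroke at J1  (through GY1, causality inverts; strokes same side of GY1)
β5 stroke at R1  (J1: bond 0 brought effort, rest push out)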